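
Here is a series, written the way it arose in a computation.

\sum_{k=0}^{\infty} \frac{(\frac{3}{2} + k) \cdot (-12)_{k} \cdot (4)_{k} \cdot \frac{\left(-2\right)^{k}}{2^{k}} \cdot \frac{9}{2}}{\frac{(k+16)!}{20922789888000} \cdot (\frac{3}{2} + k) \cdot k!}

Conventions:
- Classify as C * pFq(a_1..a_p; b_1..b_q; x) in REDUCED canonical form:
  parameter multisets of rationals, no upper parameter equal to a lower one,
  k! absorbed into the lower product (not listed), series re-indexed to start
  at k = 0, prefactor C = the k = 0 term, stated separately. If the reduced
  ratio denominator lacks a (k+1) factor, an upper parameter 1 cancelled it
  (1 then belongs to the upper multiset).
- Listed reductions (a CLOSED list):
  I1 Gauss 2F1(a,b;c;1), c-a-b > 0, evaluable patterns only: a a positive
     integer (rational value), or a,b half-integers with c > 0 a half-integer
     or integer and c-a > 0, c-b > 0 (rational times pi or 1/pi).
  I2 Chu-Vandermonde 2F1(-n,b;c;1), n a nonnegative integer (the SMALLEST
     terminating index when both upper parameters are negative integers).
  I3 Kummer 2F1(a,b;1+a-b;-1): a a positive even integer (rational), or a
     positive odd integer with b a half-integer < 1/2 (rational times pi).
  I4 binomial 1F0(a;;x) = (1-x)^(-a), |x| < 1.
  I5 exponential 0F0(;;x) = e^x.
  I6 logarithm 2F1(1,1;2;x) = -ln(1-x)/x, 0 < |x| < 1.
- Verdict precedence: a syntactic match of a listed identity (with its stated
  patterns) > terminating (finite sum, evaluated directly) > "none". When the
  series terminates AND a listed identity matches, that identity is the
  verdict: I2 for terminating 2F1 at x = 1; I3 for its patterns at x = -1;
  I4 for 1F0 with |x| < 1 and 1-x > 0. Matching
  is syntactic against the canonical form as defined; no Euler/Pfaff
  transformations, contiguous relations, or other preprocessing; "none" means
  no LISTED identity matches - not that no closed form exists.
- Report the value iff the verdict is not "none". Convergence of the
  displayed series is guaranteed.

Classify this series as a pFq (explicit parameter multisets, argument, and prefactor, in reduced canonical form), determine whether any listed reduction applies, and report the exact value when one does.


Classification (C = \frac{9}{2}): 2F1 with upper {-12, 4}, lower {17}, argument x = -1. Verdict: Kummer (I3) matches (x = -1; c = 17 equals 1+a-b for upper {-12, 4}: listed pattern). Value: 90.

The tell: from the first term \frac{9}{2}: striking the common factor k + 3/2 reduces the term (prefactor 9/2).
Term ratio: r(k) = -1 * (k-12) (k+4) / [(k+17) (k+1)] - rational in k. x = -1; t_0 = \frac{9}{2}; negate the roots.


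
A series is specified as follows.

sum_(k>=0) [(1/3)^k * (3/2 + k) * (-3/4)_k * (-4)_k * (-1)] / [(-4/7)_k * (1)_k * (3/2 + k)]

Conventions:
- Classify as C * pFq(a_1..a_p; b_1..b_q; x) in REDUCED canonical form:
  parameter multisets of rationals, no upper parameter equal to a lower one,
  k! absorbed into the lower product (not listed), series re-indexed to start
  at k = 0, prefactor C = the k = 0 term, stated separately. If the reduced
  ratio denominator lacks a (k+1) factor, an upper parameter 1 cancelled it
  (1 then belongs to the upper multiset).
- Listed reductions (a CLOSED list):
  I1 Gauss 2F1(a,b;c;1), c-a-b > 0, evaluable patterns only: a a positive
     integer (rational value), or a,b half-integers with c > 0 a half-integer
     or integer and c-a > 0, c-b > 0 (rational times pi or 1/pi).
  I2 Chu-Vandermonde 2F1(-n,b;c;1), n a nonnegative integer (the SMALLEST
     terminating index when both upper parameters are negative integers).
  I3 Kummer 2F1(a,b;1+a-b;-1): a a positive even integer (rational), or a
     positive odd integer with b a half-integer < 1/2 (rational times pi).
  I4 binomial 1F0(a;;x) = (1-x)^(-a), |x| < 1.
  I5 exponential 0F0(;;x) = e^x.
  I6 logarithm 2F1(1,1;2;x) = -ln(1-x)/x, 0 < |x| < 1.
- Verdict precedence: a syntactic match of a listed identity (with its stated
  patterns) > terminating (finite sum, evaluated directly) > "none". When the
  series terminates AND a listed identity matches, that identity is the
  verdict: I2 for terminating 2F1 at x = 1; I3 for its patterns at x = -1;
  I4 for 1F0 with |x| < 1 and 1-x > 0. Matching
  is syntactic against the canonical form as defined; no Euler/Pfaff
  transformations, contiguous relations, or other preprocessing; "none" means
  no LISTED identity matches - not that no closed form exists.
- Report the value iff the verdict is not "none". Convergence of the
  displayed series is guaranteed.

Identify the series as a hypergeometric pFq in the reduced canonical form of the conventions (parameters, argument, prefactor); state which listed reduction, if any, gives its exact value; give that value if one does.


Canonical form: C = -1 times 2F1 with upper {-4, -3/4}, lower {-4/7}, x = 1/3. Verdict: terminating. (-4)_k vanishes past k = 4, leaving a 5-term sum, computed directly. Sum: 311309/940032.

Key step: with t_0 = -1, (1)_k (prefactor -1) is k! itself.
Adjacent-term ratio: r(k) = (1/3) * (k-4) (k-3/4) / [(k-4/7) (k+1)] - poly over poly, x = (1/3) from leading terms; C = -1 at k = 0.


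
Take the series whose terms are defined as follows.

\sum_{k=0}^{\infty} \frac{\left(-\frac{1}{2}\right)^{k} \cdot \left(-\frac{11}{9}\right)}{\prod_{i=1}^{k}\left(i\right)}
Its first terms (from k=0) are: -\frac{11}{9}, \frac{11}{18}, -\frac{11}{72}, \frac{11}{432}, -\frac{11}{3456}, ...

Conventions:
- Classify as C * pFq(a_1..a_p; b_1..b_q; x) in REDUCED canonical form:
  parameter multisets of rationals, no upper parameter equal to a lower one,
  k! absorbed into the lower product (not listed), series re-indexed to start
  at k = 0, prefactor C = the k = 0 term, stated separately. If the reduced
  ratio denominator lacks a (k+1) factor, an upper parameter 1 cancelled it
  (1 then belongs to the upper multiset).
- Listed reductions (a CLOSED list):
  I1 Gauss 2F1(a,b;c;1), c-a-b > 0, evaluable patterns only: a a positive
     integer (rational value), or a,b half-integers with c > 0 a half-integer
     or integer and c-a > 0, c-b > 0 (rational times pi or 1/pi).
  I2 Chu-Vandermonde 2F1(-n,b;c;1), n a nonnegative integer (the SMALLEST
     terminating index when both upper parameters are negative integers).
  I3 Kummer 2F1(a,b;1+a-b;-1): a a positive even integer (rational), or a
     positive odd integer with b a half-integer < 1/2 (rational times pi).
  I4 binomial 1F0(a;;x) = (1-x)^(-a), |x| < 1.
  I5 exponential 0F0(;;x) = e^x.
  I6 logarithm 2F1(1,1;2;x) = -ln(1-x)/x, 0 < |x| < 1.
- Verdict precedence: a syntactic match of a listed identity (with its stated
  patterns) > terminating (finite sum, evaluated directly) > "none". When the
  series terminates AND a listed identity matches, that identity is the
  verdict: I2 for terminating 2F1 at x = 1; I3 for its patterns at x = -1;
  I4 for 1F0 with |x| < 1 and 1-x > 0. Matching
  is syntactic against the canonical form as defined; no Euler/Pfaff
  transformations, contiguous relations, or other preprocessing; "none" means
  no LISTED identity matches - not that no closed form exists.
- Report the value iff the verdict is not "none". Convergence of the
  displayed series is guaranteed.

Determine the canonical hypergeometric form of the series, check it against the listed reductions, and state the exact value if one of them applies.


Prefactor -\frac{11}{9}, argument -\frac{1}{2}: 0F0 with upper {-} over lower {-}. Verdict: the exponential series (I5) fires (the 0F0 exponential series at x = -\frac{1}{2}). Value: \left(-\frac{11}{9}\right) \cdot e^{-\frac{1}{2}}.

Key step: t_0 being -\frac{11}{9}, the product of the first k integers (C = -11/9) is k!.
Adjacent-term ratio: r(k) = -\frac{1}{2} * 1 / [(k+1)] - rational in k. x = -\frac{1}{2}; t_0 = -\frac{11}{9}; negate the roots.


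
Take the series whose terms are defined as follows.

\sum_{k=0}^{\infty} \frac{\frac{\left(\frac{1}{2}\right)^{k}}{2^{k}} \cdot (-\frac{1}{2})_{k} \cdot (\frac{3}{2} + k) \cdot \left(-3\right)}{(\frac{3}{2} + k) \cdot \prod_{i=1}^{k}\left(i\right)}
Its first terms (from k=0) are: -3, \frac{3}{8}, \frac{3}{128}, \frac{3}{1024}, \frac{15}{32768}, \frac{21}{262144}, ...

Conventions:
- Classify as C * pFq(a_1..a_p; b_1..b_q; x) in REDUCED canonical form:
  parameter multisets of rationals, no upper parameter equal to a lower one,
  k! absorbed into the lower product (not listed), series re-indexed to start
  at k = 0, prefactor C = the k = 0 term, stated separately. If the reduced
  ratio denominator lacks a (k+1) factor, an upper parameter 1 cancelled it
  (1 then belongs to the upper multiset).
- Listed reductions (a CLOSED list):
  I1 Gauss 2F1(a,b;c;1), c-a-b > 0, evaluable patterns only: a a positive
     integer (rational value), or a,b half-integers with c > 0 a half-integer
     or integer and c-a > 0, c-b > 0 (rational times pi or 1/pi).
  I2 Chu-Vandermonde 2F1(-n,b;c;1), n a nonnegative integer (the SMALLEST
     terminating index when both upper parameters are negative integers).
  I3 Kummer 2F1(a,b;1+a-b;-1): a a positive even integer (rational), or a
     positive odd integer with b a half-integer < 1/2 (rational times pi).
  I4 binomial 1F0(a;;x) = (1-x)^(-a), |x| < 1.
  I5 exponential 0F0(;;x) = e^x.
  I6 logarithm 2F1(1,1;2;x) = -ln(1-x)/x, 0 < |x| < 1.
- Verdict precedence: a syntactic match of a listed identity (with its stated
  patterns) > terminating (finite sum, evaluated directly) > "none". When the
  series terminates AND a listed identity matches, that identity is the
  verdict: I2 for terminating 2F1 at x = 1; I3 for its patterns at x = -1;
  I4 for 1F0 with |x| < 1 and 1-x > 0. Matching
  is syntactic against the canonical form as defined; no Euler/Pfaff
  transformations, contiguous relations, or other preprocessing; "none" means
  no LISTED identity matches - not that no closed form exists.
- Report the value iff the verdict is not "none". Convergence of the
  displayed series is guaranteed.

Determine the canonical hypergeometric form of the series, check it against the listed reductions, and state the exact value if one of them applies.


The tell: from the first term -3: the product of the first k integers (C = -3, x = 1/4) is k!.
Adjacent-term ratio: r(k) = \frac{1}{4} * (k-\frac{1}{2}) / [(k+1)] - rational in k. x = \frac{1}{4}; t_0 = -3; negate the roots.

At argument \frac{1}{4}: a 1F0 with upper {-\frac{1}{2}}, lower {-}, scaled by C = -3. Verdict at x = \frac{1}{4}: the I4 binomial reduction matches (the 1F0 binomial series: exponent 1/2, x = \frac{1}{4}). Value: \left(-3\right) \cdot \left(\frac{3}{4}\right)^{\frac{1}{2}}.


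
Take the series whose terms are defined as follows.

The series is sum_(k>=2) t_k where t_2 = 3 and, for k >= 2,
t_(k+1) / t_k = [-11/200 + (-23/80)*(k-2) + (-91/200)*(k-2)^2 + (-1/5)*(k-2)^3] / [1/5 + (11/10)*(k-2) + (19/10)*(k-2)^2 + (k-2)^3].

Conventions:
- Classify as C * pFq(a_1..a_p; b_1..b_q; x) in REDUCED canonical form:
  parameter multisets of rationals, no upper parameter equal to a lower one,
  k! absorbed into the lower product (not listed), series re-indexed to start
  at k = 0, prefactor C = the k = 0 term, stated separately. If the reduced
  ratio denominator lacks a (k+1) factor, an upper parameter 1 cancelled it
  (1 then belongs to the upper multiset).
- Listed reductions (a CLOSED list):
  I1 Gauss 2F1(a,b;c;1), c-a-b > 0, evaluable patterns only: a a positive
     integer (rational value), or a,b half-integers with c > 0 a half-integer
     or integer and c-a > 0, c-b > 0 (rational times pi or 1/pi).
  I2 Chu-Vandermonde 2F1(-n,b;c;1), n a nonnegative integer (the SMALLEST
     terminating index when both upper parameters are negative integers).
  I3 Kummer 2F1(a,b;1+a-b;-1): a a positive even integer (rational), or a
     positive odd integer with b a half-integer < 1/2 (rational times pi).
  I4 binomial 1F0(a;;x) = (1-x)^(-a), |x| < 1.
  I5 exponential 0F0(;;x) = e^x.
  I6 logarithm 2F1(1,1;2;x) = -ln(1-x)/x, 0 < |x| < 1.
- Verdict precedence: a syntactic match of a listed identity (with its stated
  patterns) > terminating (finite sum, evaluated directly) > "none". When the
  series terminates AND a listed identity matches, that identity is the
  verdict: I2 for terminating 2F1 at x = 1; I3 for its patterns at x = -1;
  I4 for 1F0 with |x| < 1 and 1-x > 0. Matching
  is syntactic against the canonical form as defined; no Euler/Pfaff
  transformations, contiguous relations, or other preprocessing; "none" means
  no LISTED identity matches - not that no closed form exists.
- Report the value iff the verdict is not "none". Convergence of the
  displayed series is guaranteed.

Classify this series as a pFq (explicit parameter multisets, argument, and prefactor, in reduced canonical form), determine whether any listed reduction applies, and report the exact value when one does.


The series (x = -1/5) is 1F0: upper {11/8}, lower {-}, prefactor 3. Verdict (x = -1/5): the binomial series (I4) applies (the 1F0 binomial series: exponent -11/8, x = -1/5). Hence: 3 * (6/5)^(-11/8).

Key step: t_0 = 3 here, and the ratio is unreduced: k + 1/2 divides both sides (prefactor 3).
Consecutive-term ratio: r(k) = (-1/5) * (k+11/8) / [(k+1)] - poly over poly, x = (-1/5) from leading terms; C = 3 at k = 0.


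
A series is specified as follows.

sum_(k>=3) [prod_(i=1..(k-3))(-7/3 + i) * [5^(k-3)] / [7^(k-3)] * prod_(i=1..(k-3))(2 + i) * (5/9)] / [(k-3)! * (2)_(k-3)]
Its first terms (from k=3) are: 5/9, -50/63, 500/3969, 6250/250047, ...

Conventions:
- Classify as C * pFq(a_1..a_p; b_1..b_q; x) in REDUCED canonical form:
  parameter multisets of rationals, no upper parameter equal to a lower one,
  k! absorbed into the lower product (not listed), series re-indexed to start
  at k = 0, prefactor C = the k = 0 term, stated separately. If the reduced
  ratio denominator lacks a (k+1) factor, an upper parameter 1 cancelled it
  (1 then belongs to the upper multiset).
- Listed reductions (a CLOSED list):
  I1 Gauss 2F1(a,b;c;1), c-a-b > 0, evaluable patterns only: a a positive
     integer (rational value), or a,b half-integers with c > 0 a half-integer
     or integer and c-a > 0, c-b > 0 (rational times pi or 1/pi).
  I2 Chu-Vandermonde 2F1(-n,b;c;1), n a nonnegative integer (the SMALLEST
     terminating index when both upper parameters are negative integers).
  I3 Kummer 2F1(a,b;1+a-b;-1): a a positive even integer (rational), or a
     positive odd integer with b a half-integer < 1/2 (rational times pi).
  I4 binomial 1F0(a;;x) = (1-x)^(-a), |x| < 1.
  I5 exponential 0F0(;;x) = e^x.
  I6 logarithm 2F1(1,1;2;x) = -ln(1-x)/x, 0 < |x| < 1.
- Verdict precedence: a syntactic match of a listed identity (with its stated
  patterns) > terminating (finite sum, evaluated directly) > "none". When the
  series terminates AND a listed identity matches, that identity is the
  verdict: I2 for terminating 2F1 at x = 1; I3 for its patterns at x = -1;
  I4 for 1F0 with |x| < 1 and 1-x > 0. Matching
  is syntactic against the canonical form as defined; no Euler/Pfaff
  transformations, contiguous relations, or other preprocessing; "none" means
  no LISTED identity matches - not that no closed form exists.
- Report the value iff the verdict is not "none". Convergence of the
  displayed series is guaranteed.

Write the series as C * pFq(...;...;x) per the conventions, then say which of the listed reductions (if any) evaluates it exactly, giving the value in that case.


Classification (C = 5/9): 2F1 with upper {-4/3, 3}, lower {2}, argument x = 5/7. Verdict: none. Every listed pattern misses the 2F1 form at 5/7, upper {-4/3, 3}.

The tell: with t_0 = 5/9, the two geometric factors (C = 5/9) combine into one argument.
Adjacent-term ratio: r(k) = (5/7) * (k-4/3) (k+3) / [(k+2) (k+1)] - rational in k. x = (5/7); t_0 = 5/9; negate the roots.


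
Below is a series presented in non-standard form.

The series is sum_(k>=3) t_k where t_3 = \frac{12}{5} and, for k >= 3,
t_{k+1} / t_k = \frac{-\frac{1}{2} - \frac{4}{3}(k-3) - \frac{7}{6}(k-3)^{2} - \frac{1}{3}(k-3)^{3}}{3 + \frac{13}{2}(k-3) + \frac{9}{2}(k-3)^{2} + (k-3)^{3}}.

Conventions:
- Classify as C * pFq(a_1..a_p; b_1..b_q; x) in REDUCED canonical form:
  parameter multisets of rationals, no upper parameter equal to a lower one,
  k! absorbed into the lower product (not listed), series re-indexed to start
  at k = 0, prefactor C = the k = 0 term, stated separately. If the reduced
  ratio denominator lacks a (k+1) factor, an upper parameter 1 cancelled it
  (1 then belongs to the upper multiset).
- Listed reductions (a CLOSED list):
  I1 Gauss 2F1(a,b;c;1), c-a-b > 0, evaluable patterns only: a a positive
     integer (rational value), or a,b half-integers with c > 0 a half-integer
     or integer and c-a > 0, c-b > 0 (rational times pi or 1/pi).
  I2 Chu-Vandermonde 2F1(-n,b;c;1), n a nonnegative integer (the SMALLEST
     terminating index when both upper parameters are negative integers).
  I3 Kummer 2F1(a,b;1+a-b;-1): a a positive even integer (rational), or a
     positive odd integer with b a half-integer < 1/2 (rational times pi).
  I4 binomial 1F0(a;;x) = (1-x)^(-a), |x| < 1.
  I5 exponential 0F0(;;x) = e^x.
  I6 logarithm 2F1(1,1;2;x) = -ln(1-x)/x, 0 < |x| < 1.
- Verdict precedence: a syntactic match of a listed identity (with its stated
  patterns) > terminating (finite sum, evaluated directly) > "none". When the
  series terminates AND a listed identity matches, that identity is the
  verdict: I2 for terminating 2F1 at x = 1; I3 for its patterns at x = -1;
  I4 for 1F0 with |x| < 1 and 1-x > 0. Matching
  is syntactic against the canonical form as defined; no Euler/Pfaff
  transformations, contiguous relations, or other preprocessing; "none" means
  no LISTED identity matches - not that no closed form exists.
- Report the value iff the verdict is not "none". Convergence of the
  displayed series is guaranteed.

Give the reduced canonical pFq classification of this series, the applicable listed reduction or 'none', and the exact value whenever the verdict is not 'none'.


Reduced: x = -\frac{1}{3}, 2F1, upper = {1, 1}, lower = {2}, C = \frac{12}{5}. Verdict: the logarithmic series (I6) matches (the logarithm: parameters (1,1;2), x = -\frac{1}{3}). Sum: \frac{36}{5} \cdot \ln\left(\frac{4}{3}\right).

Key step: t_0 = \frac{12}{5} here, and the ratio is unreduced: k + 3/2 divides both sides (C = 12/5).
Ratio: r(k) = -\frac{1}{3} * (k+1) (k+1) / [(k+2) (k+1)] - rational in k, leading ratio -\frac{1}{3}; with t_0 = \frac{12}{5}, classification follows.


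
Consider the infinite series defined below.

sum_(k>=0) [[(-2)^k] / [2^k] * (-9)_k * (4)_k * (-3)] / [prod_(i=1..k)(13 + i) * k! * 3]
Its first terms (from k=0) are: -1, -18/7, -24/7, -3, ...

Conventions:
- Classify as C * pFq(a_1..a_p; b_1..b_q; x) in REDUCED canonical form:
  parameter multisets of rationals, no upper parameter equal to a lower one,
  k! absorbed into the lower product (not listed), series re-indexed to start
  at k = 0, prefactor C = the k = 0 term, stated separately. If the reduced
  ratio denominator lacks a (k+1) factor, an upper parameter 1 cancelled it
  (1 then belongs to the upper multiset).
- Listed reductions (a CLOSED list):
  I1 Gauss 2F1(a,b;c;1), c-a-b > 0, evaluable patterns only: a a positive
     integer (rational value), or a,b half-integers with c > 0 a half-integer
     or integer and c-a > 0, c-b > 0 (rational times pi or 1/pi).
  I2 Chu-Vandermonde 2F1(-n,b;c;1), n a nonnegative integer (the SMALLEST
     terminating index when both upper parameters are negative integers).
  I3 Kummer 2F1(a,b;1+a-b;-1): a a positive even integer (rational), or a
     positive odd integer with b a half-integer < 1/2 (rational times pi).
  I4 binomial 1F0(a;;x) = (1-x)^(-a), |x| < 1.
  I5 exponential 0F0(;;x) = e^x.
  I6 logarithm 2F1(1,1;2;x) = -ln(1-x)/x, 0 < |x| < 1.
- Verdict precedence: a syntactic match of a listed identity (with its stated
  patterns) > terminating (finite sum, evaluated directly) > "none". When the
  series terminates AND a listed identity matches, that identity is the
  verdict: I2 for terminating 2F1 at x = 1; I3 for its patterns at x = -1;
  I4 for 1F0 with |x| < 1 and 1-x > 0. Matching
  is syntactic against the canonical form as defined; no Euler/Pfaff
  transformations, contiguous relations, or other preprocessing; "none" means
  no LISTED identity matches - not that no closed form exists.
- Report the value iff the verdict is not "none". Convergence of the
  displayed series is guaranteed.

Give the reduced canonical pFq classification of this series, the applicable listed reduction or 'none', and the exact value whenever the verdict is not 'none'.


Classification (C = -1): 2F1 with upper {-9, 4}, lower {14}, argument x = -1. Verdict: this is the Kummer evaluation I3 (x = -1; c = 14 equals 1+a-b for upper {-9, 4}: listed pattern). Sum: -13.

Key step: x = (-1) and the two k-th powers (prefactor -1) combine into one argument.
Consecutive-term ratio: r(k) = (-1) * (k-9) (k+4) / [(k+14) (k+1)] - rational in k, leading ratio (-1); with t_0 = -1, classification follows.


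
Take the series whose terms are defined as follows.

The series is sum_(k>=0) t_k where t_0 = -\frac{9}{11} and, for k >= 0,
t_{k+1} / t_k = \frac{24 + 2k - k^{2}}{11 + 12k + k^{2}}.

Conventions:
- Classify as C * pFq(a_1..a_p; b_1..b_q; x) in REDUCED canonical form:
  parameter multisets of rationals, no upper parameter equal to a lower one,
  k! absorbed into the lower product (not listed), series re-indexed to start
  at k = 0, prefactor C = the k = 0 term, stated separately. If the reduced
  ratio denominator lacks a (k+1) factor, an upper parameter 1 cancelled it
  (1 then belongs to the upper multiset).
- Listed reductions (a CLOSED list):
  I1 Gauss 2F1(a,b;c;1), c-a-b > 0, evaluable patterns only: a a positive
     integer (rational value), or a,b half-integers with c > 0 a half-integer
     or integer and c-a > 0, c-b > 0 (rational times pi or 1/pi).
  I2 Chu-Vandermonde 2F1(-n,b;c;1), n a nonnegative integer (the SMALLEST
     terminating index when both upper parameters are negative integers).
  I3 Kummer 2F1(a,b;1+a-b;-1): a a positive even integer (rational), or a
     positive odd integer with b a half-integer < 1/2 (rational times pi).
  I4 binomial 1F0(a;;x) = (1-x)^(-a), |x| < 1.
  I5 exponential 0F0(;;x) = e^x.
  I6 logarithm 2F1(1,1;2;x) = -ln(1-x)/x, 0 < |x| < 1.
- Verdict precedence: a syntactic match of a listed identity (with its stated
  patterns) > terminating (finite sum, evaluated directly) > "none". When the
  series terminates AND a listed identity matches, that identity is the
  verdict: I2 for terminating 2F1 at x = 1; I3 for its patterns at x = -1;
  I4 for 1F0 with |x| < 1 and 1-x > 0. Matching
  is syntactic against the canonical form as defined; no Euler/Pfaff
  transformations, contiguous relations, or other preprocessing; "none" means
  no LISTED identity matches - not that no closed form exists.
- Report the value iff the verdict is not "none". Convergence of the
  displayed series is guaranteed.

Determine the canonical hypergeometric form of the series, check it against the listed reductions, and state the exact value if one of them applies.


This is -\frac{9}{11} * 2F1(-6, 4; 11; -1) in reduced canonical form. Verdict: the Kummer evaluation I3 fires (x = -1; c = 11 equals 1+a-b for upper {-6, 4}: listed pattern). Exact value: -\frac{135}{22}.

Key step: with t_0 = -\frac{9}{11}, the expanded ratio factors over Q; C = -9/11, x = -1, roots give parameters.
Adjacent-term ratio: r(k) = -1 * (k-6) (k+4) / [(k+11) (k+1)] - rational in k, leading ratio -1; with t_0 = -\frac{9}{11}, classification follows.


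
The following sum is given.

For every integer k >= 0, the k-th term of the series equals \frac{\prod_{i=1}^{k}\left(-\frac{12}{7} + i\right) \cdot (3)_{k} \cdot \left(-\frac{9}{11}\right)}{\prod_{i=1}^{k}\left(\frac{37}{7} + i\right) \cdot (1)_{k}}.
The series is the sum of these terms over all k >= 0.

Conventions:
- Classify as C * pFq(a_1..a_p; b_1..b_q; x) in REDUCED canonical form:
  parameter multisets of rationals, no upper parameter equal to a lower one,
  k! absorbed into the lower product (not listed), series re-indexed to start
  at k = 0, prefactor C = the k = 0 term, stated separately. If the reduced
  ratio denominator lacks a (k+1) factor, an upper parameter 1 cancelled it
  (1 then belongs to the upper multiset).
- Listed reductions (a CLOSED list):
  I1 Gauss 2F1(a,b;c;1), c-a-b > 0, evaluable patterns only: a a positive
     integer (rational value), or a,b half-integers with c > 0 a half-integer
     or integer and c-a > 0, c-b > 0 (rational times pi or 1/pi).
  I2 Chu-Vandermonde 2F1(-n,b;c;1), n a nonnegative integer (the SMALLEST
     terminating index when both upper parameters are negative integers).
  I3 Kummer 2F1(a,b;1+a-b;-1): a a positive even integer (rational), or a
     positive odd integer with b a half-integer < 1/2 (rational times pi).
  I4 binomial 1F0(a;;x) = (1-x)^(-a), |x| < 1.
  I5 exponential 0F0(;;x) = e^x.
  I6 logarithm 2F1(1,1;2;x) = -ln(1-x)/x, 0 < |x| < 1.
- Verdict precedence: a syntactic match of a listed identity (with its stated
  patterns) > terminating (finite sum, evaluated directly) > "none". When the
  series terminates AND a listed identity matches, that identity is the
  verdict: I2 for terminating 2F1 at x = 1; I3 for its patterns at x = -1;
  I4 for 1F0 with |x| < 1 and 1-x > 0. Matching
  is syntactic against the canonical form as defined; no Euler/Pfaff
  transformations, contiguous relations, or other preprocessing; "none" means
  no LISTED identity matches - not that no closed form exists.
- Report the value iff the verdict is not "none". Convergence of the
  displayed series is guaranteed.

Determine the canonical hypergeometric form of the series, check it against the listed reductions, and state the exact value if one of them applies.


At argument 1: a 2F1 with upper {-\frac{5}{7}, 3}, lower {\frac{44}{7}}, scaled by C = -\frac{9}{11}. Verdict: Gauss (I1, integer-parameter pattern) fires (x = 1: the Gamma ratio telescopes since c-a-b = 4 > 0 and a = 3 in Z>0). Sum: -\frac{7659}{15092}.

Key step: from the first term -\frac{9}{11}: (1)_k (C = -9/11) is k! itself.
Step ratio: r(k) = 1 * (k-\frac{5}{7}) (k+3) / [(k+\frac{44}{7}) (k+1)] - rational in k. x = 1; t_0 = -\frac{9}{11}; negate the roots.


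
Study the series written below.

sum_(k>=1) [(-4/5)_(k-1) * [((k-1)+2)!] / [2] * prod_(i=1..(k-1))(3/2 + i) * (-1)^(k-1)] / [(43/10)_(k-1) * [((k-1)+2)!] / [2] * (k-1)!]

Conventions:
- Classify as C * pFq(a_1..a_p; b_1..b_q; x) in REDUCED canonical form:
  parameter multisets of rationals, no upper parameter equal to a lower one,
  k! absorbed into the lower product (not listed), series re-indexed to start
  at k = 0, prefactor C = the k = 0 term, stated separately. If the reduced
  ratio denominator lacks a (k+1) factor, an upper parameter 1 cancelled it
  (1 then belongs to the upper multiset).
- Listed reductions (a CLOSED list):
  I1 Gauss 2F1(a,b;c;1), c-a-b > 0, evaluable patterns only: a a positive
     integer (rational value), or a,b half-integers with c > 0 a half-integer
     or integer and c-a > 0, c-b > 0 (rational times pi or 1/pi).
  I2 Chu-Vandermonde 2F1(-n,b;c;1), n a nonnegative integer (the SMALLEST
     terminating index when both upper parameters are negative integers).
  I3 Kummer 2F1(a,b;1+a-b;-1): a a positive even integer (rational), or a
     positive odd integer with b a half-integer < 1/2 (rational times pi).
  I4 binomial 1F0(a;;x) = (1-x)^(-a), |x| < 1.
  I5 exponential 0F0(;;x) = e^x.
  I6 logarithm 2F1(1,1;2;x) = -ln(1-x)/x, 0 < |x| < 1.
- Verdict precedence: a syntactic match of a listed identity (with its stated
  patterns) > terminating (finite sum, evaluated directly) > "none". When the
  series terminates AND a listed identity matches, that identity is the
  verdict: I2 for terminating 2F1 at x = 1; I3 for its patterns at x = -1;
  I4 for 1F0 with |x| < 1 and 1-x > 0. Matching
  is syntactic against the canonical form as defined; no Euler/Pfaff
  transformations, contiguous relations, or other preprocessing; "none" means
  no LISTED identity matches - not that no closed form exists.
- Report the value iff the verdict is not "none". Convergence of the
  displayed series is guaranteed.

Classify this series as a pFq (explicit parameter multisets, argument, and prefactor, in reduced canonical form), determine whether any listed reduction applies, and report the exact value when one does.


At argument -1: a 2F1 with upper {-4/5, 5/2}, lower {43/10}, scaled by C = 1. Verdict: none. No listed pattern accepts 2F1(-4/5, 5/2; 43/10; -1).

Key observation: x = (-1) and the running product (C = 1) telescopes to a rising factorial.
Consecutive-term ratio: r(k) = (-1) * (k-4/5) (k+5/2) / [(k+43/10) (k+1)] - rational in k. x = (-1); t_0 = 1; negate the roots.


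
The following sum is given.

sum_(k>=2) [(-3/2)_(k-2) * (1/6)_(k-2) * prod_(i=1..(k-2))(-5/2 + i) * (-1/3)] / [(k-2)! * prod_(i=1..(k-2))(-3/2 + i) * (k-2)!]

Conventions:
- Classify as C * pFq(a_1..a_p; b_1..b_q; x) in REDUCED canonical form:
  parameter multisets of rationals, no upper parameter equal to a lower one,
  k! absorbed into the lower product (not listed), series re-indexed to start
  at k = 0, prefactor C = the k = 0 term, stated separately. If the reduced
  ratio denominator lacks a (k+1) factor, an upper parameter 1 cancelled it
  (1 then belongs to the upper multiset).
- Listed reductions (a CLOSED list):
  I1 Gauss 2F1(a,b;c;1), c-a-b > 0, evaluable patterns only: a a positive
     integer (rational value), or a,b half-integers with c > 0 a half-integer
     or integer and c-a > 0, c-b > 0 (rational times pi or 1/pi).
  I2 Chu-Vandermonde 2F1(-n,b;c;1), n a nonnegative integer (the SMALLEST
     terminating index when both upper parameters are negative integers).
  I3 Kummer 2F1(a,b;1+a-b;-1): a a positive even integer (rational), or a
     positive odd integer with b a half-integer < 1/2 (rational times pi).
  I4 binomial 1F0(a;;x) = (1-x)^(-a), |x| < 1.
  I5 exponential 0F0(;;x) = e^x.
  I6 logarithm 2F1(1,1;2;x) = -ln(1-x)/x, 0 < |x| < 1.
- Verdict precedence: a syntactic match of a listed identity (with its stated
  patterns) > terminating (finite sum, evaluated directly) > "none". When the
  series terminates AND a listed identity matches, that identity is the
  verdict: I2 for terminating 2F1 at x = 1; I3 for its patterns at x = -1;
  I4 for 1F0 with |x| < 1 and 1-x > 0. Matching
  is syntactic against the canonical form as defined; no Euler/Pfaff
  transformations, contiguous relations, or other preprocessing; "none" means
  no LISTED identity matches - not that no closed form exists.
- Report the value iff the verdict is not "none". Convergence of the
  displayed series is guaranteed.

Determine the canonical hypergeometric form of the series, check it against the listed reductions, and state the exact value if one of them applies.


At argument 1: a 3F2 with upper {-3/2, -3/2, 1/6}, lower {-1/2, 1}, scaled by C = -1/3. Verdict: none (x = 1): each listed identity misses the multisets {-3/2, -3/2, 1/6} ; {-1/2, 1}.

The tell: with t_0 = -1/3, the denominator's factorial ratio (C = -1/3, x = 1) is a lower Pochhammer.
Ratio: r(k) = 1 * (k-3/2) (k-3/2) (k+1/6) / [(k-1/2) (k+1) (k+1)] ; factor over Q: parameters, x = 1, and C = -1/3.


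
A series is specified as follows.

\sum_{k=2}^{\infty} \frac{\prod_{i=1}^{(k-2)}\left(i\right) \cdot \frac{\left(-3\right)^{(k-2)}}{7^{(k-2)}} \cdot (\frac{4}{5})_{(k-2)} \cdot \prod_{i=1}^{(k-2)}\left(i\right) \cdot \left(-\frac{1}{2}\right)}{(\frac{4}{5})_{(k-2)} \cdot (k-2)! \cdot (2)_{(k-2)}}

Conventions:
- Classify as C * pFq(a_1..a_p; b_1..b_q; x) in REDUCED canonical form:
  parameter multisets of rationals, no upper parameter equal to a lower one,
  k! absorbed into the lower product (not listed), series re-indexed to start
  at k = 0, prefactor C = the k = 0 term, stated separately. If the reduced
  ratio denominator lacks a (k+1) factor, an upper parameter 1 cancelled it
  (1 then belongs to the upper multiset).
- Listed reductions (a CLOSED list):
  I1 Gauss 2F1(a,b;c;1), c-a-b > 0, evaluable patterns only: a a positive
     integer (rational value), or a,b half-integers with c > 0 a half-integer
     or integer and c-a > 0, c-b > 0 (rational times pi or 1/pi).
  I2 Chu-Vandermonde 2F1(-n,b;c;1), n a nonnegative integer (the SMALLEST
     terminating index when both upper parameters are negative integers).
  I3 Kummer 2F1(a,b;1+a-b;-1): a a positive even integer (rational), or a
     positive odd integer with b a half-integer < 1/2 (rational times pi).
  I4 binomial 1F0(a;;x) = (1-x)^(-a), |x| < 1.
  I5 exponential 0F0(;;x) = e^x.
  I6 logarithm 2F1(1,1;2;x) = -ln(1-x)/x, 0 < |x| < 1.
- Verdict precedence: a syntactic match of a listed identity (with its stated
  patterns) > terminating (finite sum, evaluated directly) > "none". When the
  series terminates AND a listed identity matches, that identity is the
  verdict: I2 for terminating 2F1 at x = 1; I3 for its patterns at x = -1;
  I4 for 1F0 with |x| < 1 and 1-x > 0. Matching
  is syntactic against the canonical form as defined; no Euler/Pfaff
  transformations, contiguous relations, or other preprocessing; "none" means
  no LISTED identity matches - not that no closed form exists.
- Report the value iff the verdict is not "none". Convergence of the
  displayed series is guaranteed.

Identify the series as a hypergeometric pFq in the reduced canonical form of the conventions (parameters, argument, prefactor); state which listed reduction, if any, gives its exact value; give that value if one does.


Key step: with t_0 = -\frac{1}{2}, the two geometric factors (prefactor -1/2) combine into one argument.
Consecutive-term ratio: r(k) = -\frac{3}{7} * (k+1) (k+1) / [(k+2) (k+1)] - rational; roots negated = parameters, x = -\frac{3}{7}, C = -\frac{1}{2}.

Canonical form: C = -\frac{1}{2} times 2F1 with upper {1, 1}, lower {2}, x = -\frac{3}{7}. Verdict: the I6 logarithm reduction fires (the logarithm: parameters (1,1;2), x = -\frac{3}{7}). Its exact value is \left(-\frac{7}{6}\right) \cdot \ln\left(\frac{10}{7}\right).


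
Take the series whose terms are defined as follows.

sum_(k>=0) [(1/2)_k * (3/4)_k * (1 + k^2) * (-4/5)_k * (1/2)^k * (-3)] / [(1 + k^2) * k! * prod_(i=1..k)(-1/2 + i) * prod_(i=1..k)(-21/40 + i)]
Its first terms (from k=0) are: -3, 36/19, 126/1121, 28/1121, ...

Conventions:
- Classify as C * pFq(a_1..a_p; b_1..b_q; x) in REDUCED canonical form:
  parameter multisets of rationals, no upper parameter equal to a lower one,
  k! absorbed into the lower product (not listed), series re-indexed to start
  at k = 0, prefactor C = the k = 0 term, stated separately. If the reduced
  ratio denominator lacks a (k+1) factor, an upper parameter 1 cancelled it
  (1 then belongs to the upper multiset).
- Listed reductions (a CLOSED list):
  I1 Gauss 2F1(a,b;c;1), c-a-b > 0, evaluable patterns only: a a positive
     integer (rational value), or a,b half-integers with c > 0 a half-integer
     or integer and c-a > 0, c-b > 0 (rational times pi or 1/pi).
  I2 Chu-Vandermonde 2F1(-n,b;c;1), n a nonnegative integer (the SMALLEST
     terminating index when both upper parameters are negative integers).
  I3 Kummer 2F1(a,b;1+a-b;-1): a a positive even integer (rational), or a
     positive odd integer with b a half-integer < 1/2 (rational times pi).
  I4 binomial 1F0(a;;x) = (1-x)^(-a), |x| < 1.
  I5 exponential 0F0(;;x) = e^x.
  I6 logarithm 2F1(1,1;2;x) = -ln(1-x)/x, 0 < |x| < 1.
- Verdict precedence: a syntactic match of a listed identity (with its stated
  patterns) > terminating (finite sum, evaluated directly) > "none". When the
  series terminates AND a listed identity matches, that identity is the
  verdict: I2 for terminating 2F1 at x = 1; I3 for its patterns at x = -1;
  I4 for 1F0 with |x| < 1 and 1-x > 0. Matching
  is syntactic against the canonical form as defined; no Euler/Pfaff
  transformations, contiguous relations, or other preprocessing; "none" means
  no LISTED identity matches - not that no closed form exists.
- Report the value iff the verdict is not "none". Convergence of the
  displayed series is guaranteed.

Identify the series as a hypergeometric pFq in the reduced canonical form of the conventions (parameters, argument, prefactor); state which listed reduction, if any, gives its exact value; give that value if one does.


With C = -3: the canonical form is 2F1(-4/5, 3/4; 19/40; 1/2). Verdict: none (x = 1/2): each listed identity misses the multisets {-4/5, 3/4} ; {19/40}.

Key step: with t_0 = -3, the lower running product (C = -3, x = 1/2) is a rising factorial.
Consecutive-term ratio: r(k) = (1/2) * (k-4/5) (k+3/4) / [(k+19/40) (k+1)] - rational in k, leading ratio (1/2); with t_0 = -3, classification follows.


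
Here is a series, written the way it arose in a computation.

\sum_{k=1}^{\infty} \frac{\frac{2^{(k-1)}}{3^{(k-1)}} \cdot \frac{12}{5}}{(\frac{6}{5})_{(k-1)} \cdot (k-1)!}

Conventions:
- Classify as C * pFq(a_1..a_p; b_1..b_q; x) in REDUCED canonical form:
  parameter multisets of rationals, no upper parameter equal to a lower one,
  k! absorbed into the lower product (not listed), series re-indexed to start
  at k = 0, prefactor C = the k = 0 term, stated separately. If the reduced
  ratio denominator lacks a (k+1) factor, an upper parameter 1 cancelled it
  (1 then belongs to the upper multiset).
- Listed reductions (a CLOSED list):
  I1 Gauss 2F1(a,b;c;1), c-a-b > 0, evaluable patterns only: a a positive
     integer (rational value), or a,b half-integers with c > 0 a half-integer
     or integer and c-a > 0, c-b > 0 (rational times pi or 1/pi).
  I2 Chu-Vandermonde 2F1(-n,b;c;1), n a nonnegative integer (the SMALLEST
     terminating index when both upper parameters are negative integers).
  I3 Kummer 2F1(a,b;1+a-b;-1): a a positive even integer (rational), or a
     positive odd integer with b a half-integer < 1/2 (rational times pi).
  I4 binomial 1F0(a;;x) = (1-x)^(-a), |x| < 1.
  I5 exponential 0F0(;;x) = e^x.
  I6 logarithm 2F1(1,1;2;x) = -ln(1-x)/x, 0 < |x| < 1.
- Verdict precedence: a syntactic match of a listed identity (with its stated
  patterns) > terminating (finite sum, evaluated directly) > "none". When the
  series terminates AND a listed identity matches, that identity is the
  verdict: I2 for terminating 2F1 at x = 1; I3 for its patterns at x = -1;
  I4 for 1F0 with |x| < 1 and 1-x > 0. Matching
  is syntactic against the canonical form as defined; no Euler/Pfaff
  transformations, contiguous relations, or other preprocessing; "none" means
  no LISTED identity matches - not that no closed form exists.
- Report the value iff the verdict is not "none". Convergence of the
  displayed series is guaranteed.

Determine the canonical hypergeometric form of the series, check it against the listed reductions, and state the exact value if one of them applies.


This is \frac{12}{5} * 0F1(-; \frac{6}{5}; \frac{2}{3}) in reduced canonical form. Verdict: none. No listed pattern accepts 0F1(-; \frac{6}{5}; \frac{2}{3}).

Structural cue: t_0 being \frac{12}{5}, the two geometric factors (C = 12/5, x = 2/3) combine into one argument.
Ratio: r(k) = \frac{2}{3} * 1 / [(k+\frac{6}{5}) (k+1)] - rational; roots negated = parameters, x = \frac{2}{3}, C = \frac{12}{5}.


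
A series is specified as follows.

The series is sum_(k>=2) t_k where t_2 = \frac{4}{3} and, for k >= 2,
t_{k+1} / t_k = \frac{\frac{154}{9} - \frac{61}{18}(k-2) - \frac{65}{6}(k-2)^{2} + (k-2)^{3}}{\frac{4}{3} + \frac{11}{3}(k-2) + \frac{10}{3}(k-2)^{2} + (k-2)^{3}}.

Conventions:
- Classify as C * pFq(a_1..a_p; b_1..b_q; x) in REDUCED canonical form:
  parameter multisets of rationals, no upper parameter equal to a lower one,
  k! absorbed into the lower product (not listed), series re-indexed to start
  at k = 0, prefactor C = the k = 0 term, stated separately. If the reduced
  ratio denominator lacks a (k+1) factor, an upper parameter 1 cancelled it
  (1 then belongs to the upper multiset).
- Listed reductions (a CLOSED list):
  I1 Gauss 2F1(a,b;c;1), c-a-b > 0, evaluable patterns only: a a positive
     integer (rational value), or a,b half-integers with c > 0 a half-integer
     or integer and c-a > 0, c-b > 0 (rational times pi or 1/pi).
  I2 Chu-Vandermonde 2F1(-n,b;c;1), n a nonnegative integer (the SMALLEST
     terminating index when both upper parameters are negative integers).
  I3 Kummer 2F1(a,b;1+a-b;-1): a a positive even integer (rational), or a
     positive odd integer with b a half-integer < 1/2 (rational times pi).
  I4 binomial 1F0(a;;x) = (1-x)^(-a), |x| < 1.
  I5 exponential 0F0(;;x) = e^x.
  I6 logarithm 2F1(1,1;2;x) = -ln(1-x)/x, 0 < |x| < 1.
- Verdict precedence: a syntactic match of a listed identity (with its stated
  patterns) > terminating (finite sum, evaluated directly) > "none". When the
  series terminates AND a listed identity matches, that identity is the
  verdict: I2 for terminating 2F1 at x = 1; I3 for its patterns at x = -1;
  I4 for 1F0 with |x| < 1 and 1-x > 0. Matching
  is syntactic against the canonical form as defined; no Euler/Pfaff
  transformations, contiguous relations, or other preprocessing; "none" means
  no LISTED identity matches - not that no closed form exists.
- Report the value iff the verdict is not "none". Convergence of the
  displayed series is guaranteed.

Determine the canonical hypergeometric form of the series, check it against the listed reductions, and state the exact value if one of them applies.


Key observation: t_0 being \frac{4}{3}, the parameter 4/3 appears in both the upper and lower lists and cancels.
Adjacent-term ratio: r(k) = 1 * (k-11) (k-\frac{7}{6}) / [(k+1) (k+1)] ; factor over Q: parameters, x = 1, and C = \frac{4}{3}.

The series (x = 1) is 2F1: upper {-11, -\frac{7}{6}}, lower {1}, prefactor \frac{4}{3}. Verdict at x = 1: Vandermonde's identity (I2) matches (terminating 2F1 at x = 1 with n = 11, b = -7/6, c = 1). Exact value: \frac{127210912805795}{5642219814912}.
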